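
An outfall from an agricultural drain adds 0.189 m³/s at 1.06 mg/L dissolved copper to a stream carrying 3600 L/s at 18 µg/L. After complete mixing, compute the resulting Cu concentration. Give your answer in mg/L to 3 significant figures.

0.0700 mg/L

3600 L/s = 3.6 m³/s.
18 µg/L = 0.018 mg/L.
Flow-weighted mixing gives C = (0.189·1.06 + 3.6·0.018) / (0.189 + 3.6) = 0.2651/3.789 = 0.06998 mg/L.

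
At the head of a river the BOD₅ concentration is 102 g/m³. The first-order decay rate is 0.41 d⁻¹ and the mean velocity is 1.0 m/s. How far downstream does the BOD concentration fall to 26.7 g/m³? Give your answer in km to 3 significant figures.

282 km

From C = C₀·e^(−kt), t = ln(C₀/C)/k = ln(102/26.7)/0.41 = 1.34/0.41 = 3.269 d.
Distance = v·t = 1.0 m/s × 2.824e+05 s = 2.824e+05 m = 282.4 km.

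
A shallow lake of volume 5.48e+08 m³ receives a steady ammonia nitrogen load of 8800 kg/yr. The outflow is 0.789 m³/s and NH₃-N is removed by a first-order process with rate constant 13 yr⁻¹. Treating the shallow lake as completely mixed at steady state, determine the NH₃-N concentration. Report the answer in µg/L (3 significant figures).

Outflow Q = 0.789 m³/s × 3.156e+07 s/yr = 2.49e+07 m³/yr.
Steady-state CSTR mass balance: W = Q·C + k·V·C, so C = W/(Q + kV).
Q + kV = 2.49e+07 + 13·5.48e+08 = 7.149e+09 m³/yr.
C = 8800/7.149e+09 = 1.231e-06 kg/m³ = 0.001231 mg/L = 1.231 µg/L.

1.23 µg/L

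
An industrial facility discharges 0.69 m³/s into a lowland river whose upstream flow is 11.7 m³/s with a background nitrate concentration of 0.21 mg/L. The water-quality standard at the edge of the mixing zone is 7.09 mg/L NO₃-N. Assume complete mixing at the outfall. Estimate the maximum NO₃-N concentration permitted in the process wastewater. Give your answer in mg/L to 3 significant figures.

124 mg/L

Mass balance: 7.09·12.39 = 0.69·Cₑ + 11.7·0.21.
Cₑ = (87.85 − 2.457) / 0.69 = 123.8 mg/L.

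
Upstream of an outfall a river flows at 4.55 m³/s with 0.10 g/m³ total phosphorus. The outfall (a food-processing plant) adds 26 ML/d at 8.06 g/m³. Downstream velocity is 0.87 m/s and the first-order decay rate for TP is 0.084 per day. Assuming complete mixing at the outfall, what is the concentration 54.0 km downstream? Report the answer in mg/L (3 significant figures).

26 ML/d = 0.3009 m³/s.
After complete mixing, C₀ = (0.3009·8.06 + 4.55·0.1) / 4.851 = 0.5938 mg/L.
Travel time t = 5.4e+04 m / 0.87 m/s = 6.207e+04 s = 0.7184 d.
C = 0.5938·exp(−0.084·0.7184) = 0.5938·0.9414 = 0.559 mg/L.

0.559 mg/L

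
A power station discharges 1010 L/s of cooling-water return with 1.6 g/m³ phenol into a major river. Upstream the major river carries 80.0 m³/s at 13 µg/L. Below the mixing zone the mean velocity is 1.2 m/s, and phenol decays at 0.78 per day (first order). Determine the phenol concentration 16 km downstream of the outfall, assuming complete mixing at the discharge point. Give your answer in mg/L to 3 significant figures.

1010 L/s = 1.01 m³/s.
13 µg/L = 0.013 mg/L.
After complete mixing, C₀ = (1.01·1.6 + 80·0.013) / 81.01 = 0.03279 mg/L.
Travel time t = 1.6e+04 m / 1.2 m/s = 1.333e+04 s = 0.1543 d.
C = 0.03279·exp(−0.78·0.1543) = 0.03279·0.8866 = 0.02907 mg/L.

0.0291 mg/L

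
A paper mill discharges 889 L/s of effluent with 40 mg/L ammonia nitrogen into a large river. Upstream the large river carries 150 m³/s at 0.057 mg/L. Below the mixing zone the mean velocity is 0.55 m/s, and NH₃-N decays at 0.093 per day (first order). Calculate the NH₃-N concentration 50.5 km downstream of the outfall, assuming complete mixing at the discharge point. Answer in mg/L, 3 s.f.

889 L/s = 0.889 m³/s.
After complete mixing, C₀ = (0.889·40 + 150·0.057) / 150.9 = 0.2923 mg/L.
Travel time t = 5.05e+04 m / 0.55 m/s = 9.182e+04 s = 1.063 d.
C = 0.2923·exp(−0.093·1.063) = 0.2923·0.9059 = 0.2648 mg/L.

0.265 mg/L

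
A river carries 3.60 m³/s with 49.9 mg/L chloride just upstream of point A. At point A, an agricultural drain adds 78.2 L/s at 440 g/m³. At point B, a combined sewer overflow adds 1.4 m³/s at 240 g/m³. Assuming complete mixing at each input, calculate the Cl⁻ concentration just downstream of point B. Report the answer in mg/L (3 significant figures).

78.2 L/s = 0.0782 m³/s.
After input A: C = (3.6·49.9 + 0.0782·440) / 3.678 = 58.19 mg/L.
After input B: C = (3.678·58.19 + 1.4·240) / 5.078 = 108.3 mg/L.

108 mg/L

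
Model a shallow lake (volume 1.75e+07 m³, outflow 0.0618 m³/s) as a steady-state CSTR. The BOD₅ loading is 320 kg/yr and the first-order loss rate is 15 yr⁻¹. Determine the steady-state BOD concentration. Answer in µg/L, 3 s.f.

Outflow Q = 0.0618 m³/s × 3.156e+07 s/yr = 1.95e+06 m³/yr.
Steady-state CSTR mass balance: W = Q·C + k·V·C, so C = W/(Q + kV).
Q + kV = 1.95e+06 + 15·1.75e+07 = 2.645e+08 m³/yr.
C = 320/2.645e+08 = 1.21e-06 kg/m³ = 0.00121 mg/L = 1.21 µg/L.

1.21 µg/L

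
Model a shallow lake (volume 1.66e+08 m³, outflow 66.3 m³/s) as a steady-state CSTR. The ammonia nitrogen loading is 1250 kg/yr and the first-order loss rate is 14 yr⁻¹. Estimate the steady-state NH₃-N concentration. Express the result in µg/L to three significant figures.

0.283 µg/L

Outflow Q = 66.3 m³/s × 3.156e+07 s/yr = 2.092e+09 m³/yr.
Steady-state CSTR mass balance: W = Q·C + k·V·C, so C = W/(Q + kV).
Q + kV = 2.092e+09 + 14·1.66e+08 = 4.416e+09 m³/yr.
C = 1250/4.416e+09 = 2.83e-07 kg/m³ = 0.000283 mg/L = 0.283 µg/L.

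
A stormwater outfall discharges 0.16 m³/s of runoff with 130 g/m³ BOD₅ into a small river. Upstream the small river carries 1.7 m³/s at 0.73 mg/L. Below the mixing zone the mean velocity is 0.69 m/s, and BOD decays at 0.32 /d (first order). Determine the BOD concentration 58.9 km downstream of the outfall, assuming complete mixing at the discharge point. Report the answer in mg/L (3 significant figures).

8.64 mg/L

After complete mixing, C₀ = (0.16·130 + 1.7·0.73) / 1.86 = 11.85 mg/L.
Travel time t = 5.89e+04 m / 0.69 m/s = 8.536e+04 s = 0.988 d.
C = 11.85·exp(−0.32·0.988) = 11.85·0.7289 = 8.638 mg/L.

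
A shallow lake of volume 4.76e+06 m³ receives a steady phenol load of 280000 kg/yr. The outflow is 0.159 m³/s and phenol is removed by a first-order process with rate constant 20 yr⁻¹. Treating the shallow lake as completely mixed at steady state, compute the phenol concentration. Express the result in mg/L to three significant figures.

2.79 mg/L

Outflow Q = 0.159 m³/s × 3.156e+07 s/yr = 5.018e+06 m³/yr.
Steady-state CSTR mass balance: W = Q·C + k·V·C, so C = W/(Q + kV).
Q + kV = 5.018e+06 + 20·4.76e+06 = 1.002e+08 m³/yr.
C = 280000/1.002e+08 = 0.002794 kg/m³ = 2.794 mg/L.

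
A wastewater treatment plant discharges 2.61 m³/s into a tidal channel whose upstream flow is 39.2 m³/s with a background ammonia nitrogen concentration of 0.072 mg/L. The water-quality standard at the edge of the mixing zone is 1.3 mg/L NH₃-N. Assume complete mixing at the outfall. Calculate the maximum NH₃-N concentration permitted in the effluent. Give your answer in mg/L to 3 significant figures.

Mass balance: 1.3·41.81 = 2.61·Cₑ + 39.2·0.072.
Cₑ = (54.35 − 2.822) / 2.61 = 19.74 mg/L.

19.7 mg/L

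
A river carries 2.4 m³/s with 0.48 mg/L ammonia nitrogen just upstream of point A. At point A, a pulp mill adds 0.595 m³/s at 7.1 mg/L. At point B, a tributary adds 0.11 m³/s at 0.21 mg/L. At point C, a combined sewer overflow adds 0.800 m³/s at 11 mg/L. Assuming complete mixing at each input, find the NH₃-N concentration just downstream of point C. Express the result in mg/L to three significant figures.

After input A: C = (2.4·0.48 + 0.595·7.1) / 2.995 = 1.795 mg/L.
After input B: C = (2.995·1.795 + 0.11·0.21) / 3.105 = 1.739 mg/L.
After input C: C = (3.105·1.739 + 0.8·11) / 3.905 = 3.636 mg/L.

3.64 mg/L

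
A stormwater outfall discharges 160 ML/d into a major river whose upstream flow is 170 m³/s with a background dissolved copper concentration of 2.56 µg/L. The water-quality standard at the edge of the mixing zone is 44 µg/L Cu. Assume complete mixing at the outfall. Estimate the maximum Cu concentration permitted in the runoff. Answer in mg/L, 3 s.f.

160 ML/d = 1.852 m³/s.
2.56 µg/L = 0.00256 mg/L.
44 µg/L = 0.044 mg/L.
Mass balance: 0.044·171.9 = 1.852·Cₑ + 170·0.00256.
Cₑ = (7.561 − 0.4352) / 1.852 = 3.848 mg/L.

3.85 mg/L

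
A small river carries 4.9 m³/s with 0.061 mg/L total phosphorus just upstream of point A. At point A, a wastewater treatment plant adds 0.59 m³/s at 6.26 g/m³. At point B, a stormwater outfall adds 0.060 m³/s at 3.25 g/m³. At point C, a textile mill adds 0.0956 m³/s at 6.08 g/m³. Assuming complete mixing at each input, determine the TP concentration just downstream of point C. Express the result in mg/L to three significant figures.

After input A: C = (4.9·0.061 + 0.59·6.26) / 5.49 = 0.7272 mg/L.
After input B: C = (5.49·0.7272 + 0.06·3.25) / 5.55 = 0.7545 mg/L.
After input C: C = (5.55·0.7545 + 0.0956·6.08) / 5.646 = 0.8446 mg/L.

0.845 mg/L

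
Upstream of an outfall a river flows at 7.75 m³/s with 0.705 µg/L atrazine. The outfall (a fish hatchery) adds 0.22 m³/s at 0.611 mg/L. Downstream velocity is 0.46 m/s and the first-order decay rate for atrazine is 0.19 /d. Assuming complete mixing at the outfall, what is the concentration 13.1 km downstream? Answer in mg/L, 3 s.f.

0.705 µg/L = 0.000705 mg/L.
After complete mixing, C₀ = (0.22·0.611 + 7.75·0.000705) / 7.97 = 0.01755 mg/L.
Travel time t = 1.31e+04 m / 0.46 m/s = 2.848e+04 s = 0.3296 d.
C = 0.01755·exp(−0.19·0.3296) = 0.01755·0.9393 = 0.01649 mg/L.

0.0165 mg/L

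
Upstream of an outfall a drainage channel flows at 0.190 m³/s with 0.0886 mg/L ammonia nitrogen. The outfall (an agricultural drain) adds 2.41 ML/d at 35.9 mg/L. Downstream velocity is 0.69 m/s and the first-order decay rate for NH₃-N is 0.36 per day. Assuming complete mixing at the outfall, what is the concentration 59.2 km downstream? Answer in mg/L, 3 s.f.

2.41 ML/d = 0.02789 m³/s.
After complete mixing, C₀ = (0.02789·35.9 + 0.19·0.0886) / 0.2179 = 4.673 mg/L.
Travel time t = 5.92e+04 m / 0.69 m/s = 8.58e+04 s = 0.993 d.
C = 4.673·exp(−0.36·0.993) = 4.673·0.6994 = 3.268 mg/L.

3.27 mg/L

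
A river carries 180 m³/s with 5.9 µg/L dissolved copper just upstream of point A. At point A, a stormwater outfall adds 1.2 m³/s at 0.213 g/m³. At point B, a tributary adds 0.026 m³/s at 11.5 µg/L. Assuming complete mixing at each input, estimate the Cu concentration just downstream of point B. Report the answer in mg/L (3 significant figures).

5.9 µg/L = 0.0059 mg/L.
After input A: C = (180·0.0059 + 1.2·0.213) / 181.2 = 0.007272 mg/L.
11.5 µg/L = 0.0115 mg/L.
After input B: C = (181.2·0.007272 + 0.026·0.0115) / 181.2 = 0.007272 mg/L.

0.00727 mg/L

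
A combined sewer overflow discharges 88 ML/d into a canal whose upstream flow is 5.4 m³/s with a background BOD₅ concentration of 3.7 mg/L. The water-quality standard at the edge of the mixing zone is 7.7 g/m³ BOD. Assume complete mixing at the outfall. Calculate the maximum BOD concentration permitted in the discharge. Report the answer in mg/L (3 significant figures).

88 ML/d = 1.019 m³/s.
Mass balance: 7.7·6.419 = 1.019·Cₑ + 5.4·3.7.
Cₑ = (49.42 − 19.98) / 1.019 = 28.91 mg/L.

28.9 mg/L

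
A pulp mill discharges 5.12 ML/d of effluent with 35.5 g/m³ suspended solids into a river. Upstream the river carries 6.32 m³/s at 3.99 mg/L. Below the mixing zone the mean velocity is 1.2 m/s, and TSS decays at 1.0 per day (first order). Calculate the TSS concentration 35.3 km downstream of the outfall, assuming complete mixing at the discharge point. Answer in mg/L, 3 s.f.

3.05 mg/L

5.12 ML/d = 0.05926 m³/s.
After complete mixing, C₀ = (0.05926·35.5 + 6.32·3.99) / 6.379 = 4.283 mg/L.
Travel time t = 3.53e+04 m / 1.2 m/s = 2.942e+04 s = 0.3405 d.
C = 4.283·exp(−1.0·0.3405) = 4.283·0.7114 = 3.047 mg/L.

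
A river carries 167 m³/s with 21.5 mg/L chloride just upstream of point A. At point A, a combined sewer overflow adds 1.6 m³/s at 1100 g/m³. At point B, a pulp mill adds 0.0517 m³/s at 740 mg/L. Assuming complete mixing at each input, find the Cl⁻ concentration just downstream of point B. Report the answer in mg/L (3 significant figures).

After input A: C = (167·21.5 + 1.6·1100) / 168.6 = 31.73 mg/L.
After input B: C = (168.6·31.73 + 0.0517·740) / 168.7 = 31.95 mg/L.

32.0 mg/L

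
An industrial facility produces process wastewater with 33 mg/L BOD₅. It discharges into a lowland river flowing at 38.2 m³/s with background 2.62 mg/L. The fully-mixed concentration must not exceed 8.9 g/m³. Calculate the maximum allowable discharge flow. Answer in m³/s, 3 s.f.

Mass balance at complete mixing: C_std·(Q_w + Q_r) = Q_w·C_e + Q_r·C_b.
Rearranging, Q_w = Q_r·(C_std − C_b)/(C_e − C_std) = 38.2·(8.9 − 2.62) / (33 − 8.9) = 9.954 m³/s.

9.95 m³/s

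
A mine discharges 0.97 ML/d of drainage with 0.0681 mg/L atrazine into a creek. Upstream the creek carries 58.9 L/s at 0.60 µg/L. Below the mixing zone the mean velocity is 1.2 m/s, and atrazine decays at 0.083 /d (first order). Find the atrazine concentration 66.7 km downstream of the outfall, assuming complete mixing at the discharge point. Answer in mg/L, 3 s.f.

0.0108 mg/L

0.97 ML/d = 0.01123 m³/s.
58.9 L/s = 0.0589 m³/s.
0.60 µg/L = 0.0006 mg/L.
After complete mixing, C₀ = (0.01123·0.0681 + 0.0589·0.0006) / 0.07013 = 0.01141 mg/L.
Travel time t = 6.67e+04 m / 1.2 m/s = 5.558e+04 s = 0.6433 d.
C = 0.01141·exp(−0.083·0.6433) = 0.01141·0.948 = 0.01081 mg/L.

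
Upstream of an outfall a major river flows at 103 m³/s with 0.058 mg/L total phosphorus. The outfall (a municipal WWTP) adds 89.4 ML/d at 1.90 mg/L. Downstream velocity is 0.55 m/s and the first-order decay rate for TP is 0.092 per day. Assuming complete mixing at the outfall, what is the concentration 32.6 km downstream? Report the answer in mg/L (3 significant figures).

0.0717 mg/L

89.4 ML/d = 1.035 m³/s.
After complete mixing, C₀ = (1.035·1.9 + 103·0.058) / 104 = 0.07632 mg/L.
Travel time t = 3.26e+04 m / 0.55 m/s = 5.927e+04 s = 0.686 d.
C = 0.07632·exp(−0.092·0.686) = 0.07632·0.9388 = 0.07165 mg/L.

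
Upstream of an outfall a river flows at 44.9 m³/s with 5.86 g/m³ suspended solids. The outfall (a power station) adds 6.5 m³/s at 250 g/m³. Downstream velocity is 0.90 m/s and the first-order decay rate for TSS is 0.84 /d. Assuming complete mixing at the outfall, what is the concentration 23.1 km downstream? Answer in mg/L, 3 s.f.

28.6 mg/L

After complete mixing, C₀ = (6.5·250 + 44.9·5.86) / 51.4 = 36.73 mg/L.
Travel time t = 2.31e+04 m / 0.90 m/s = 2.567e+04 s = 0.2971 d.
C = 36.73·exp(−0.84·0.2971) = 36.73·0.7792 = 28.62 mg/L.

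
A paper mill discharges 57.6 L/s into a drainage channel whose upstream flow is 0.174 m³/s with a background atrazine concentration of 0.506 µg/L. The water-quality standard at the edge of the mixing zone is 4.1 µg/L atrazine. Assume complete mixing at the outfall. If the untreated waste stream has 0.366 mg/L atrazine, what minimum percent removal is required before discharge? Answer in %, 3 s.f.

95.9 %

57.6 L/s = 0.0576 m³/s.
0.506 µg/L = 0.000506 mg/L.
4.1 µg/L = 0.0041 mg/L.
Mass balance: 0.0041·0.2316 = 0.0576·Cₑ + 0.174·0.000506.
Cₑ = (0.0009496 − 8.804e-05) / 0.0576 = 0.01496 mg/L.
Required removal = 1 − 0.01496/0.366 = 95.91 %.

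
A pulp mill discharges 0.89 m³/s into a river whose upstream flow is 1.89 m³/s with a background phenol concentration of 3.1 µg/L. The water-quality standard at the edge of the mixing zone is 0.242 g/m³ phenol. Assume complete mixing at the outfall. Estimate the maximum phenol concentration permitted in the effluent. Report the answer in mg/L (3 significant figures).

0.749 mg/L

3.1 µg/L = 0.0031 mg/L.
Mass balance: 0.242·2.78 = 0.89·Cₑ + 1.89·0.0031.
Cₑ = (0.6728 − 0.005859) / 0.89 = 0.7493 mg/L.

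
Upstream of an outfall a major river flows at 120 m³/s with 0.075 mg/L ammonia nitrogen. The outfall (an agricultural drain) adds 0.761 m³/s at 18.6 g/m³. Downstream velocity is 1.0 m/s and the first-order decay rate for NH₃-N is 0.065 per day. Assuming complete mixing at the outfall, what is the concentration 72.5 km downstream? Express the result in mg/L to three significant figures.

After complete mixing, C₀ = (0.761·18.6 + 120·0.075) / 120.8 = 0.1917 mg/L.
Travel time t = 7.25e+04 m / 1.0 m/s = 7.25e+04 s = 0.8391 d.
C = 0.1917·exp(−0.065·0.8391) = 0.1917·0.9469 = 0.1816 mg/L.

0.182 mg/L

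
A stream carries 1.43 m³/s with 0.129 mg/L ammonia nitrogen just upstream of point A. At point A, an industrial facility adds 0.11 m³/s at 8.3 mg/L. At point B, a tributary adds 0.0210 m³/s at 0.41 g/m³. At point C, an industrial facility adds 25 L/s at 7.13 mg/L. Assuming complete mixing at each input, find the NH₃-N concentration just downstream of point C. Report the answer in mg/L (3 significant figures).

After input A: C = (1.43·0.129 + 0.11·8.3) / 1.54 = 0.7126 mg/L.
After input B: C = (1.54·0.7126 + 0.021·0.41) / 1.561 = 0.7086 mg/L.
25 L/s = 0.025 m³/s.
After input C: C = (1.561·0.7086 + 0.025·7.13) / 1.586 = 0.8098 mg/L.

0.810 mg/L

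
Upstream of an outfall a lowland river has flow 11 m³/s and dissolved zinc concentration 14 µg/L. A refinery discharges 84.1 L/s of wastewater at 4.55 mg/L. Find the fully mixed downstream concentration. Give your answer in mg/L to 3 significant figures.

0.0484 mg/L

84.1 L/s = 0.0841 m³/s.
14 µg/L = 0.014 mg/L.
By mass balance at complete mixing, C = (0.0841·4.55 + 11·0.014) / (0.0841 + 11) = 0.5367/11.08 = 0.04842 mg/L.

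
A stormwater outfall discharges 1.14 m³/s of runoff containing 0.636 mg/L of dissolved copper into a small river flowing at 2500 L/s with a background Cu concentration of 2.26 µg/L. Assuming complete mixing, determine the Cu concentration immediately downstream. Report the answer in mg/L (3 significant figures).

0.201 mg/L

2500 L/s = 2.5 m³/s.
2.26 µg/L = 0.00226 mg/L.
Conservation of mass across the mixing zone: C = (1.14·0.636 + 2.5·0.00226) / (1.14 + 2.5) = 0.7307/3.64 = 0.2007 mg/L.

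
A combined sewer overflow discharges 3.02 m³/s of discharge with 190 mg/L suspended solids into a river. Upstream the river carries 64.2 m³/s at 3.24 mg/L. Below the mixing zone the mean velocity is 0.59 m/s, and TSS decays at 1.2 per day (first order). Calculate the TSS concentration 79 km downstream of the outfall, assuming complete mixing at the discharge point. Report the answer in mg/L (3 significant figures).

After complete mixing, C₀ = (3.02·190 + 64.2·3.24) / 67.22 = 11.63 mg/L.
Travel time t = 7.9e+04 m / 0.59 m/s = 1.339e+05 s = 1.55 d.
C = 11.63·exp(−1.2·1.55) = 11.63·0.1557 = 1.811 mg/L.

1.81 mg/L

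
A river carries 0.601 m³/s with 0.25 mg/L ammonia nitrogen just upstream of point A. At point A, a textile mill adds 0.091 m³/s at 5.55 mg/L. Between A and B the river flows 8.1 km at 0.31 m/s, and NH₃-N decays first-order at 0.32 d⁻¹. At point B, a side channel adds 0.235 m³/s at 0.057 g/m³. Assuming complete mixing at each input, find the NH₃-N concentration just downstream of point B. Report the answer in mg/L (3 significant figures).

0.656 mg/L

After input A: C = (0.601·0.25 + 0.091·5.55) / 0.692 = 0.947 mg/L.
Over the 8.1 km reach to input B (t = 2.613e+04 s = 0.3024 d), decay gives C = 0.947·exp(−0.32·0.3024) = 0.8596 mg/L.
After input B: C = (0.692·0.8596 + 0.235·0.057) / 0.927 = 0.6561 mg/L.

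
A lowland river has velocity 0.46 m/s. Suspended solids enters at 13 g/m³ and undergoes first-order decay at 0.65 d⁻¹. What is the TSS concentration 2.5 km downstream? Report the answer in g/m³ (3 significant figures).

12.5 g/m³

Travel time t = 2.5 km / 0.46 m/s = 2500/0.46 = 5435 s = 0.0629 d.
First-order decay: C = 13·exp(−0.65·0.0629) = 13·0.9599 = 12.48 g/m³.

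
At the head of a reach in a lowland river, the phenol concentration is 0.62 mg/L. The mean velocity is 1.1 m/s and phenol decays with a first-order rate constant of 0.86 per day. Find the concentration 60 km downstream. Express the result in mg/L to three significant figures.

0.360 mg/L

Travel time t = 60 km / 1.1 m/s = 6e+04/1.1 = 5.455e+04 s = 0.6313 d.
First-order decay: C = 0.62·exp(−0.86·0.6313) = 0.62·0.581 = 0.3602 mg/L.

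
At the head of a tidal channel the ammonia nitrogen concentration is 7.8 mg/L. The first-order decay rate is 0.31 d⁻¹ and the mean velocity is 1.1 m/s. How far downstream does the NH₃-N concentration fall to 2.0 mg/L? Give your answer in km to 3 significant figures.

From C = C₀·e^(−kt), t = ln(C₀/C)/k = ln(7.8/2.0)/0.31 = 1.361/0.31 = 4.39 d.
Distance = v·t = 1.1 m/s × 3.793e+05 s = 4.172e+05 m = 417.2 km.

417 km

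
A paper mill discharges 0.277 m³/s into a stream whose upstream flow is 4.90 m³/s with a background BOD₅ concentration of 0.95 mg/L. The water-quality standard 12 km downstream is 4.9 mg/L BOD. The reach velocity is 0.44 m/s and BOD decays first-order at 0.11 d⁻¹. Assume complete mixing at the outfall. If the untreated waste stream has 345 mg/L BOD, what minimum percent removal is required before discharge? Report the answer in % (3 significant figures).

Travel time to the compliance point: t = 1.2e+04/0.44 = 2.727e+04 s = 0.3157 d; decay factor exp(−0.11·0.3157) = 0.9659.
So the concentration just after mixing may be at most 4.9/0.9659 = 5.073 mg/L.
Mass balance: 5.073·5.177 = 0.277·Cₑ + 4.9·0.95.
Cₑ = (26.26 − 4.655) / 0.277 = 78.01 mg/L.
Required removal = 1 − 78.01/345 = 77.39 %.

77.4 %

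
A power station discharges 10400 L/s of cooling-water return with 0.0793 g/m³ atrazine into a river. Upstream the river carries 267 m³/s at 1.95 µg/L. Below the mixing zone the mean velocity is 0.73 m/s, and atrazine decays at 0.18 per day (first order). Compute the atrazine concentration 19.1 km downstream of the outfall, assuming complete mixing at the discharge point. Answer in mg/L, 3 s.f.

10400 L/s = 10.4 m³/s.
1.95 µg/L = 0.00195 mg/L.
After complete mixing, C₀ = (10.4·0.0793 + 267·0.00195) / 277.4 = 0.00485 mg/L.
Travel time t = 1.91e+04 m / 0.73 m/s = 2.616e+04 s = 0.3028 d.
C = 0.00485·exp(−0.18·0.3028) = 0.00485·0.9469 = 0.004593 mg/L.

0.00459 mg/L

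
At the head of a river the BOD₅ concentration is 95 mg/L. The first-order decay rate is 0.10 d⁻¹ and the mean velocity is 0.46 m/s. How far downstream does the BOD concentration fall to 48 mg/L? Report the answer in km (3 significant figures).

From C = C₀·e^(−kt), t = ln(C₀/C)/k = ln(95/48)/0.10 = 0.6827/0.10 = 6.827 d.
Distance = v·t = 0.46 m/s × 5.898e+05 s = 2.713e+05 m = 271.3 km.

271 km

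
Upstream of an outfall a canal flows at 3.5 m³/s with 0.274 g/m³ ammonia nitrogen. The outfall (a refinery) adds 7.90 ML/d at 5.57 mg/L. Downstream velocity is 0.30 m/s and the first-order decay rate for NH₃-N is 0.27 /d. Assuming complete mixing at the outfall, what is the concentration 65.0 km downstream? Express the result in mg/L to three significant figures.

7.90 ML/d = 0.09144 m³/s.
After complete mixing, C₀ = (0.09144·5.57 + 3.5·0.274) / 3.591 = 0.4088 mg/L.
Travel time t = 6.5e+04 m / 0.30 m/s = 2.167e+05 s = 2.508 d.
C = 0.4088·exp(−0.27·2.508) = 0.4088·0.5081 = 0.2077 mg/L.

0.208 mg/L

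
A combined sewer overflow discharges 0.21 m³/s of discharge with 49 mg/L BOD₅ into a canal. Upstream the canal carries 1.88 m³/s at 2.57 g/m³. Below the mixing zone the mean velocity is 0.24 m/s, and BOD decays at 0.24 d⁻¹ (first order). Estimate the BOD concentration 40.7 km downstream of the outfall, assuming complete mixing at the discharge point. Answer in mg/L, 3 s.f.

4.52 mg/L

After complete mixing, C₀ = (0.21·49 + 1.88·2.57) / 2.09 = 7.235 mg/L.
Travel time t = 4.07e+04 m / 0.24 m/s = 1.696e+05 s = 1.963 d.
C = 7.235·exp(−0.24·1.963) = 7.235·0.6243 = 4.517 mg/L.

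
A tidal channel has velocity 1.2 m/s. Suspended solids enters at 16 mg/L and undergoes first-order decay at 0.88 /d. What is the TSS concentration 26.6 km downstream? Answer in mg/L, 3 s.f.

Travel time t = 26.6 km / 1.2 m/s = 2.66e+04/1.2 = 2.217e+04 s = 0.2566 d.
First-order decay: C = 16·exp(−0.88·0.2566) = 16·0.7979 = 12.77 mg/L.

12.8 mg/L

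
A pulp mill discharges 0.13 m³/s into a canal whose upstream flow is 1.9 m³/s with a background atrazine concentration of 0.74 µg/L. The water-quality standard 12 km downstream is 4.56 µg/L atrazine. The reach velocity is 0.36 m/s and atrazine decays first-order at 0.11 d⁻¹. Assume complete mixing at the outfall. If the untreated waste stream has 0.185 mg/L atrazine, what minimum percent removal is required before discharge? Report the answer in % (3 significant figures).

0.74 µg/L = 0.00074 mg/L.
4.56 µg/L = 0.00456 mg/L.
Travel time to the compliance point: t = 1.2e+04/0.36 = 3.333e+04 s = 0.3858 d; decay factor exp(−0.11·0.3858) = 0.9584.
So the concentration just after mixing may be at most 0.00456/0.9584 = 0.004758 mg/L.
Mass balance: 0.004758·2.03 = 0.13·Cₑ + 1.9·0.00074.
Cₑ = (0.009658 − 0.001406) / 0.13 = 0.06348 mg/L.
Required removal = 1 − 0.06348/0.185 = 65.69 %.

65.7 %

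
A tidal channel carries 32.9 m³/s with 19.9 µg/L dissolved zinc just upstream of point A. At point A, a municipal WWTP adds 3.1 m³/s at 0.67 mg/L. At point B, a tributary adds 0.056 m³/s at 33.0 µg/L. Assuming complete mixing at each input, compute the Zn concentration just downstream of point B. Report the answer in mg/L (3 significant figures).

19.9 µg/L = 0.0199 mg/L.
After input A: C = (32.9·0.0199 + 3.1·0.67) / 36 = 0.07588 mg/L.
33.0 µg/L = 0.033 mg/L.
After input B: C = (36·0.07588 + 0.056·0.033) / 36.06 = 0.07581 mg/L.

0.0758 mg/L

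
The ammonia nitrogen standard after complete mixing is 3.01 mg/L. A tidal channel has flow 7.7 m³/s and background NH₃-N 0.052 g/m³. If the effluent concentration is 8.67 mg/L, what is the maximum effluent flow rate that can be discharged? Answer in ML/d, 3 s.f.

Mass balance at complete mixing: C_std·(Q_w + Q_r) = Q_w·C_e + Q_r·C_b.
Rearranging, Q_w = Q_r·(C_std − C_b)/(C_e − C_std) = 7.7·(3.01 − 0.052) / (8.67 − 3.01) = 4.024 m³/s.
= 347.7 ML/d.

348 ML/d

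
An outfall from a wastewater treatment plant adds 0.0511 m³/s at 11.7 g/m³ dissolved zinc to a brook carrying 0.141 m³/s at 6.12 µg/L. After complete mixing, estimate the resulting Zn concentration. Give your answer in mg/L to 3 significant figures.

3.12 mg/L

6.12 µg/L = 0.00612 mg/L.
Conservation of mass across the mixing zone: C = (0.0511·11.7 + 0.141·0.00612) / (0.0511 + 0.141) = 0.5987/0.1921 = 3.117 mg/L.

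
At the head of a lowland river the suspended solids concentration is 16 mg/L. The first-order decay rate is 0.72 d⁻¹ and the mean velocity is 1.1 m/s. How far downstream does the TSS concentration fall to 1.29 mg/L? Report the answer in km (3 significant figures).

From C = C₀·e^(−kt), t = ln(C₀/C)/k = ln(16/1.29)/0.72 = 2.518/0.72 = 3.497 d.
Distance = v·t = 1.1 m/s × 3.022e+05 s = 3.324e+05 m = 332.4 km.

332 km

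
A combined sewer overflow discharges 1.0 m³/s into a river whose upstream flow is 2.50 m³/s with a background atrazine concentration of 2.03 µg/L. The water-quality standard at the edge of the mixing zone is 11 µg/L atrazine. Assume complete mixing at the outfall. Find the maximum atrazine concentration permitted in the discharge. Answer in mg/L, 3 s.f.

2.03 µg/L = 0.00203 mg/L.
11 µg/L = 0.011 mg/L.
Mass balance: 0.011·3.5 = 1·Cₑ + 2.5·0.00203.
Cₑ = (0.0385 − 0.005075) / 1 = 0.03342 mg/L.

0.0334 mg/L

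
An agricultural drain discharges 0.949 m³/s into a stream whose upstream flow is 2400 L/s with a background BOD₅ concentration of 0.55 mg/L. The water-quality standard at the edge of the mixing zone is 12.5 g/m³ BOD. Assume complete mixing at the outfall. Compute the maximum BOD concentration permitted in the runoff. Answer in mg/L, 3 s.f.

2400 L/s = 2.4 m³/s.
Mass balance: 12.5·3.349 = 0.949·Cₑ + 2.4·0.55.
Cₑ = (41.86 − 1.32) / 0.949 = 42.72 mg/L.

42.7 mg/L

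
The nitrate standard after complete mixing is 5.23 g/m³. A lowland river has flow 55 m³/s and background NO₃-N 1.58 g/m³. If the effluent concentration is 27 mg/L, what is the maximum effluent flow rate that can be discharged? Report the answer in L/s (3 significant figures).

Mass balance at complete mixing: C_std·(Q_w + Q_r) = Q_w·C_e + Q_r·C_b.
Rearranging, Q_w = Q_r·(C_std − C_b)/(C_e − C_std) = 55·(5.23 − 1.58) / (27 − 5.23) = 9.221 m³/s.
= 9221 L/s.

9220 L/s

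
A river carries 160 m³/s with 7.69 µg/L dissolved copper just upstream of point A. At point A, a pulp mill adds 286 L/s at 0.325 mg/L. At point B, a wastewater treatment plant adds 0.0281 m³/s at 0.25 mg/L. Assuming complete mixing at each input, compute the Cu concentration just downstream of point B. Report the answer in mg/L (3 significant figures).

7.69 µg/L = 0.00769 mg/L.
286 L/s = 0.286 m³/s.
After input A: C = (160·0.00769 + 0.286·0.325) / 160.3 = 0.008256 mg/L.
After input B: C = (160.3·0.008256 + 0.0281·0.25) / 160.3 = 0.008299 mg/L.

0.00830 mg/L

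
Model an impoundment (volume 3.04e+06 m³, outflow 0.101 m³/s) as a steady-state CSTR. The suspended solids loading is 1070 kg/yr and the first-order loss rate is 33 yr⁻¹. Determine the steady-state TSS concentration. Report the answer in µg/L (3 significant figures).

10.3 µg/L

Outflow Q = 0.101 m³/s × 3.156e+07 s/yr = 3.187e+06 m³/yr.
Steady-state CSTR mass balance: W = Q·C + k·V·C, so C = W/(Q + kV).
Q + kV = 3.187e+06 + 33·3.04e+06 = 1.035e+08 m³/yr.
C = 1070/1.035e+08 = 1.034e-05 kg/m³ = 0.01034 mg/L = 10.34 µg/L.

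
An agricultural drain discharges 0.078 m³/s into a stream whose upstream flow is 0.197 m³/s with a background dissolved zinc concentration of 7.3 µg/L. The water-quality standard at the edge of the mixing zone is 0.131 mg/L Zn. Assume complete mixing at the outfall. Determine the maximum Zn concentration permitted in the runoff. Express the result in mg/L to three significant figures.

0.443 mg/L

7.3 µg/L = 0.0073 mg/L.
Mass balance: 0.131·0.275 = 0.078·Cₑ + 0.197·0.0073.
Cₑ = (0.03603 − 0.001438) / 0.078 = 0.4434 mg/L.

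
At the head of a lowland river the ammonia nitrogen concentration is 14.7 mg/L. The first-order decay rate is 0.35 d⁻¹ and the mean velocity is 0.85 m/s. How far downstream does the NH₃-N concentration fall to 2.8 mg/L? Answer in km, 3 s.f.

348 km

From C = C₀·e^(−kt), t = ln(C₀/C)/k = ln(14.7/2.8)/0.35 = 1.658/0.35 = 4.738 d.
Distance = v·t = 0.85 m/s × 4.093e+05 s = 3.479e+05 m = 347.9 km.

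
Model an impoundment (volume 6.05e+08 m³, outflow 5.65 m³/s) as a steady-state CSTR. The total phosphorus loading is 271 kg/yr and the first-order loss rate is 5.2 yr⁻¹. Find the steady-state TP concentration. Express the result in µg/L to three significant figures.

Outflow Q = 5.65 m³/s × 3.156e+07 s/yr = 1.783e+08 m³/yr.
Steady-state CSTR mass balance: W = Q·C + k·V·C, so C = W/(Q + kV).
Q + kV = 1.783e+08 + 5.2·6.05e+08 = 3.324e+09 m³/yr.
C = 271/3.324e+09 = 8.152e-08 kg/m³ = 8.152e-05 mg/L = 0.08152 µg/L.

0.0815 µg/L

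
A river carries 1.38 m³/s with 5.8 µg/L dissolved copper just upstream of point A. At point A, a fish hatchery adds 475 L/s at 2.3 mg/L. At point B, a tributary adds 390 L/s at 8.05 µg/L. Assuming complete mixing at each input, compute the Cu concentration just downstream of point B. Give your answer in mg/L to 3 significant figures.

0.492 mg/L

5.8 µg/L = 0.0058 mg/L.
475 L/s = 0.475 m³/s.
After input A: C = (1.38·0.0058 + 0.475·2.3) / 1.855 = 0.5933 mg/L.
390 L/s = 0.39 m³/s.
8.05 µg/L = 0.00805 mg/L.
After input B: C = (1.855·0.5933 + 0.39·0.00805) / 2.245 = 0.4916 mg/L.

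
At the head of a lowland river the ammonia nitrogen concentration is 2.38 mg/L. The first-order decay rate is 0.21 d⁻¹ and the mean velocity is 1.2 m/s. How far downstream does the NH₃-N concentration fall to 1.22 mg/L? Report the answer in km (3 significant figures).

From C = C₀·e^(−kt), t = ln(C₀/C)/k = ln(2.38/1.22)/0.21 = 0.6682/0.21 = 3.182 d.
Distance = v·t = 1.2 m/s × 2.749e+05 s = 3.299e+05 m = 329.9 km.

330 km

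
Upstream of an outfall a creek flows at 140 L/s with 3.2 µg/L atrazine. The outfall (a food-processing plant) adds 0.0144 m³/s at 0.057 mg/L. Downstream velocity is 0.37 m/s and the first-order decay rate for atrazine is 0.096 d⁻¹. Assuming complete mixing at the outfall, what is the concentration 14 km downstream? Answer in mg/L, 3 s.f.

140 L/s = 0.14 m³/s.
3.2 µg/L = 0.0032 mg/L.
After complete mixing, C₀ = (0.0144·0.057 + 0.14·0.0032) / 0.1544 = 0.008218 mg/L.
Travel time t = 1.4e+04 m / 0.37 m/s = 3.784e+04 s = 0.4379 d.
C = 0.008218·exp(−0.096·0.4379) = 0.008218·0.9588 = 0.007879 mg/L.

0.00788 mg/L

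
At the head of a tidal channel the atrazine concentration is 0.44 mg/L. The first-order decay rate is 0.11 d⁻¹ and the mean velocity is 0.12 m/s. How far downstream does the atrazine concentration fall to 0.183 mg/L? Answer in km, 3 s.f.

From C = C₀·e^(−kt), t = ln(C₀/C)/k = ln(0.44/0.183)/0.11 = 0.8773/0.11 = 7.975 d.
Distance = v·t = 0.12 m/s × 6.891e+05 s = 8.269e+04 m = 82.69 km.

82.7 km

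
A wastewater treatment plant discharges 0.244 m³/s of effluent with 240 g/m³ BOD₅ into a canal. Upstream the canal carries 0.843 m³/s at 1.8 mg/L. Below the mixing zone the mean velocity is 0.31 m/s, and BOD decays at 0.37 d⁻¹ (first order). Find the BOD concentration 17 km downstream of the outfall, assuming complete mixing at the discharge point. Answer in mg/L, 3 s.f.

43.7 mg/L

After complete mixing, C₀ = (0.244·240 + 0.843·1.8) / 1.087 = 55.27 mg/L.
Travel time t = 1.7e+04 m / 0.31 m/s = 5.484e+04 s = 0.6347 d.
C = 55.27·exp(−0.37·0.6347) = 55.27·0.7907 = 43.7 mg/L.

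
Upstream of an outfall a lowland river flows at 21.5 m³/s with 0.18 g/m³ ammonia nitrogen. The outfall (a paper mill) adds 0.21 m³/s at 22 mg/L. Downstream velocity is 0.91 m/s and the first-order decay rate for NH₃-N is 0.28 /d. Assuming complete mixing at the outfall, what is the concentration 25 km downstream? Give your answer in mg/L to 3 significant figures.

0.358 mg/L

After complete mixing, C₀ = (0.21·22 + 21.5·0.18) / 21.71 = 0.3911 mg/L.
Travel time t = 2.5e+04 m / 0.91 m/s = 2.747e+04 s = 0.318 d.
C = 0.3911·exp(−0.28·0.318) = 0.3911·0.9148 = 0.3578 mg/L.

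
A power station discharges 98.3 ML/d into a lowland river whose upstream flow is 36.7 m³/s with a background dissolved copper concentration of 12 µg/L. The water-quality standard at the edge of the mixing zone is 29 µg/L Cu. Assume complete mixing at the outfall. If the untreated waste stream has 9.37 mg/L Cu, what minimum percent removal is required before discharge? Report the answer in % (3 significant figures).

93.8 %

98.3 ML/d = 1.138 m³/s.
12 µg/L = 0.012 mg/L.
29 µg/L = 0.029 mg/L.
Mass balance: 0.029·37.84 = 1.138·Cₑ + 36.7·0.012.
Cₑ = (1.097 − 0.4404) / 1.138 = 0.5774 mg/L.
Required removal = 1 − 0.5774/9.37 = 93.84 %.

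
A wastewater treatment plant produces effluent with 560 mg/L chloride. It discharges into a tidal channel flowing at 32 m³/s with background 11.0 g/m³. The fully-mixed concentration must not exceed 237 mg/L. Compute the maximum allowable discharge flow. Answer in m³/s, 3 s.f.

Mass balance at complete mixing: C_std·(Q_w + Q_r) = Q_w·C_e + Q_r·C_b.
Rearranging, Q_w = Q_r·(C_std − C_b)/(C_e − C_std) = 32·(237 − 11) / (560 − 237) = 22.39 m³/s.

22.4 m³/s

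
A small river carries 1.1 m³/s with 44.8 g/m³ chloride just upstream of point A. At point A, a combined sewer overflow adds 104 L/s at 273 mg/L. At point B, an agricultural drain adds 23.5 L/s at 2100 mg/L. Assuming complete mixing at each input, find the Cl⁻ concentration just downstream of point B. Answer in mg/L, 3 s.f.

103 mg/L

104 L/s = 0.104 m³/s.
After input A: C = (1.1·44.8 + 0.104·273) / 1.204 = 64.51 mg/L.
23.5 L/s = 0.0235 m³/s.
After input B: C = (1.204·64.51 + 0.0235·2100) / 1.228 = 103.5 mg/L.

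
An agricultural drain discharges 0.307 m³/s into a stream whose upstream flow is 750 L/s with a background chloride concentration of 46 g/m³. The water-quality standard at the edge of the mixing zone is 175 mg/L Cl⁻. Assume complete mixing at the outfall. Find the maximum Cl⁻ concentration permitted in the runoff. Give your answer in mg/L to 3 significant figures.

490 mg/L

750 L/s = 0.75 m³/s.
Mass balance: 175·1.057 = 0.307·Cₑ + 0.75·46.
Cₑ = (185 − 34.5) / 0.307 = 490.1 mg/L.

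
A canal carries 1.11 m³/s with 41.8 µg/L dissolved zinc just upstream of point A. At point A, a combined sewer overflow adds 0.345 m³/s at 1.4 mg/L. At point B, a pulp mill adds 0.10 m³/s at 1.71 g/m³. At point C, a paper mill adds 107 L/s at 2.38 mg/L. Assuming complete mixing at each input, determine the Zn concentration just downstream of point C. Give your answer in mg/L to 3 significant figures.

41.8 µg/L = 0.0418 mg/L.
After input A: C = (1.11·0.0418 + 0.345·1.4) / 1.455 = 0.3638 mg/L.
After input B: C = (1.455·0.3638 + 0.1·1.71) / 1.555 = 0.4504 mg/L.
107 L/s = 0.107 m³/s.
After input C: C = (1.555·0.4504 + 0.107·2.38) / 1.662 = 0.5746 mg/L.

0.575 mg/L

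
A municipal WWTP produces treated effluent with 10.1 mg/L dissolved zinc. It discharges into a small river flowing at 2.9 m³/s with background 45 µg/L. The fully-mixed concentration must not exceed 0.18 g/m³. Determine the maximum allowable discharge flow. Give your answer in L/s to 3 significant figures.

45 µg/L = 0.045 mg/L.
Mass balance at complete mixing: C_std·(Q_w + Q_r) = Q_w·C_e + Q_r·C_b.
Rearranging, Q_w = Q_r·(C_std − C_b)/(C_e − C_std) = 2.9·(0.18 − 0.045) / (10.1 − 0.18) = 0.03947 m³/s.
= 39.47 L/s.

39.5 L/s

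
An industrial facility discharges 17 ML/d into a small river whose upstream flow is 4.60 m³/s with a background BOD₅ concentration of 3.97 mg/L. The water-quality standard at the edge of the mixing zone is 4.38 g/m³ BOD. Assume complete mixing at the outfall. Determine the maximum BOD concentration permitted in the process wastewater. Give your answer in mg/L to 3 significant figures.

17 ML/d = 0.1968 m³/s.
Mass balance: 4.38·4.797 = 0.1968·Cₑ + 4.6·3.97.
Cₑ = (21.01 − 18.26) / 0.1968 = 13.97 mg/L.

14.0 mg/L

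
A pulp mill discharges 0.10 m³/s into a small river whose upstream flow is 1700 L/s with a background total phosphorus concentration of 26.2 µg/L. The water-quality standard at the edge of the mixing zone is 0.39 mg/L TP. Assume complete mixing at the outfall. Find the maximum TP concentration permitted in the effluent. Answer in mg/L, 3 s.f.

1700 L/s = 1.7 m³/s.
26.2 µg/L = 0.0262 mg/L.
Mass balance: 0.39·1.8 = 0.1·Cₑ + 1.7·0.0262.
Cₑ = (0.702 − 0.04454) / 0.1 = 6.575 mg/L.

6.57 mg/L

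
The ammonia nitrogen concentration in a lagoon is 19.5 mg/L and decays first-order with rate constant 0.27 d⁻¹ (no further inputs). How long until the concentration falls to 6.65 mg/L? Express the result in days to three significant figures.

t = ln(C₀/C)/k = ln(19.5/6.65)/0.27 = 1.076/0.27 = 3.984 d.

3.98 d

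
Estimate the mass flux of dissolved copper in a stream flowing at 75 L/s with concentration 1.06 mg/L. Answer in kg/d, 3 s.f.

75 L/s = 0.075 m³/s.
Mass flux = Q·C = 0.075 m³/s × 1.06 g/m³ = 0.0795 g/s.
= 0.0795 g/s × 86.4 = 6.869 kg/d.

6.87 kg/d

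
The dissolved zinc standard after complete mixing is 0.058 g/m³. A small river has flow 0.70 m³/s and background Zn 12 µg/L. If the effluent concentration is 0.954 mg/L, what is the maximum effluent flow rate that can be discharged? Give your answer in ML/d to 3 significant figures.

12 µg/L = 0.012 mg/L.
Mass balance at complete mixing: C_std·(Q_w + Q_r) = Q_w·C_e + Q_r·C_b.
Rearranging, Q_w = Q_r·(C_std − C_b)/(C_e − C_std) = 0.70·(0.058 − 0.012) / (0.954 − 0.058) = 0.03594 m³/s.
= 3.105 ML/d.

3.11 ML/d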